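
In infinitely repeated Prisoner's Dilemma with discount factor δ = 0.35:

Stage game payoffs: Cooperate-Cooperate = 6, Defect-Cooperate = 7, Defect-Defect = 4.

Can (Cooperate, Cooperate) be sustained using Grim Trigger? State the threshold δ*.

δ* = 0.3333; since δ = 0.35 ≥ 0.3333, cooperation can be sustained

Work:
For Grim Trigger:
Cooperate forever: 6/(1-δ)
Defect then punished: 7 + 4·δ/(1-δ)
Need: 6/(1-δ) ≥ 7 + 4·δ/(1-δ)
Solving: δ ≥ (T-R)/(T-P) = (7-6)/(7-4) = 0.3333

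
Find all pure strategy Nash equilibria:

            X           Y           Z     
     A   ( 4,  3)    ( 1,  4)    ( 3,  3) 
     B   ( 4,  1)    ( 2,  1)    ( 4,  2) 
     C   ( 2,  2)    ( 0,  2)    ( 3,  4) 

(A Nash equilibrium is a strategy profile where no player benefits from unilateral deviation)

Nash equilibrium: (B, Z)

Work:
Best responses:
  P1 vs X: payoffs [4, 4, 2] → best response A/B (payoff 4)
  P1 vs Y: payoffs [1, 2, 0] → best response B (payoff 2)
  P1 vs Z: payoffs [3, 4, 3] → best response B (payoff 4)
  P2 vs A: payoffs [3, 4, 3] → best response Y (payoff 4)
  P2 vs B: payoffs [1, 1, 2] → best response Z (payoff 2)
  P2 vs C: payoffs [2, 2, 4] → best response Z (payoff 4)
Mutual best responses: (B,Z) → Nash equilibria.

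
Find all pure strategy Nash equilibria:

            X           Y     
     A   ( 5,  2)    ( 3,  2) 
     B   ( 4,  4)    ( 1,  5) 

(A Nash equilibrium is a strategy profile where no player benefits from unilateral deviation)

Nash equilibrium: (A, X), (A, Y)

Work:
Best responses:
  P1 vs X: payoffs [5, 4] → best response A (payoff 5)
  P1 vs Y: payoffs [3, 1] → best response A (payoff 3)
  P2 vs A: payoffs [2, 2] → best response X/Y (payoff 2)
  P2 vs B: payoffs [4, 5] → best response Y (payoff 5)
Mutual best responses: (A,X), (A,Y) → Nash equilibria.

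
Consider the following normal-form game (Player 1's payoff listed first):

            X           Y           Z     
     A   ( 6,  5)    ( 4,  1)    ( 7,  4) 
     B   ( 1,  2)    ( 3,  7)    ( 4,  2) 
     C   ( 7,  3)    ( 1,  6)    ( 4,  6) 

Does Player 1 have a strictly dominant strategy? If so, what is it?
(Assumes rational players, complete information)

No strictly dominant strategy exists for Player 1

Work:
A strategy strictly dominates another if it gives a strictly higher payoff against every opponent action. Compare each pair of P1's strategies column-by-column:
  A vs B: [6 vs 1, 4 vs 3, 7 vs 4] → A strictly dominates B
  A vs C: [6 vs 7, 4 vs 1, 7 vs 4] → A does not strictly dominate C (column X: 6 ≤ 7)
  B vs A: [1 vs 6, 3 vs 4, 4 vs 7] → B does not strictly dominate A (column X: 1 ≤ 6)
  B vs C: [1 vs 7, 3 vs 1, 4 vs 4] → B does not strictly dominate C (column X: 1 ≤ 7)
  C vs A: [7 vs 6, 1 vs 4, 4 vs 7] → C does not strictly dominate A (column Y: 1 ≤ 4)
  C vs B: [7 vs 1, 1 vs 3, 4 vs 4] → C does not strictly dominate B (column Y: 1 ≤ 3)
No single strategy strictly dominates all others → no strictly dominant strategy.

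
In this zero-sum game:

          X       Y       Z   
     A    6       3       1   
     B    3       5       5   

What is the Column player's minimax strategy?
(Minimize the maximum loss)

Column should play Y or Z (all achieve the minimum), value = 5

Work:
Column player minimizes Row's maximum payoff:
Column X: max payoff to Row = 6
Column Y: max payoff to Row = 5
Column Z: max payoff to Row = 5
Minimum is 5, achieved by columns Y, Z (tied).
Each of Y or Z is a minimax strategy.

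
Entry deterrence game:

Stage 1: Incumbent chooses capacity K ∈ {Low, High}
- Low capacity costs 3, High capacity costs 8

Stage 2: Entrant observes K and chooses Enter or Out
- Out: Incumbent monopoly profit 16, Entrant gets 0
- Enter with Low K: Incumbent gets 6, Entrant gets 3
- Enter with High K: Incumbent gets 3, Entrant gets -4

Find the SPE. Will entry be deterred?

SPE: (High, Enter|Low, Out|High); Entry deterred. Incumbent net profit = 8

Work:
After Low K: Entrant enters (3 > 0)
After High K: Entrant stays out (-4 < 0)
Incumbent: Low → 6−3=3, High → 16−8=8
Incumbent chooses High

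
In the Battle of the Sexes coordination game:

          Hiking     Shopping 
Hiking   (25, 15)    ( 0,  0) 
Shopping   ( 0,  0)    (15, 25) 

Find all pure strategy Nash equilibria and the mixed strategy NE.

Pure NE: (Hiking, Hiking) and (Shopping, Shopping); Mixed NE: p = 0.625, q = 0.375

Work:
Check pure NE:
(Hiking, Hiking): (25, 15) - no unilateral deviation beneficial
(Shopping, Shopping): (15, 25) - no unilateral deviation beneficial
Mixed NE: P1 plays Hiking with p = 0.625, P2 plays Hiking with q = 0.375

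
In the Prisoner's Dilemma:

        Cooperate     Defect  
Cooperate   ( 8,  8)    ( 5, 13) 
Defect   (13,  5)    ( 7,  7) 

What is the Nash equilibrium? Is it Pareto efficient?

(Defect, Defect) is NE; not Pareto efficient

Work:
Defect dominates Cooperate for both players:
If P2 cooperates: Defect (13) > Cooperate (8)
If P2 defects: Defect (7) > Cooperate (5)
NE: (Defect, Defect) with payoff (7, 7)
But (Cooperate, Cooperate) = (8, 8) Pareto dominates (7, 7)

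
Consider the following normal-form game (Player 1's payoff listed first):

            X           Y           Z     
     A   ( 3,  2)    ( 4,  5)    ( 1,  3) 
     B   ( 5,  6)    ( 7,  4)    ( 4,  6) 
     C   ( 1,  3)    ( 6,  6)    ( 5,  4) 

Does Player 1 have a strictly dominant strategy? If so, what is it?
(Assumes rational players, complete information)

No strictly dominant strategy exists for Player 1

Work:
A strategy strictly dominates another if it gives a strictly higher payoff against every opponent action. Compare each pair of P1's strategies column-by-column:
  A vs B: [3 vs 5, 4 vs 7, 1 vs 4] → A does not strictly dominate B (column X: 3 ≤ 5)
  A vs C: [3 vs 1, 4 vs 6, 1 vs 5] → A does not strictly dominate C (column Y: 4 ≤ 6)
  B vs A: [5 vs 3, 7 vs 4, 4 vs 1] → B strictly dominates A
  B vs C: [5 vs 1, 7 vs 6, 4 vs 5] → B does not strictly dominate C (column Z: 4 ≤ 5)
  C vs A: [1 vs 3, 6 vs 4, 5 vs 1] → C does not strictly dominate A (column X: 1 ≤ 3)
  C vs B: [1 vs 5, 6 vs 7, 5 vs 4] → C does not strictly dominate B (column X: 1 ≤ 5)
No single strategy strictly dominates all others → no strictly dominant strategy.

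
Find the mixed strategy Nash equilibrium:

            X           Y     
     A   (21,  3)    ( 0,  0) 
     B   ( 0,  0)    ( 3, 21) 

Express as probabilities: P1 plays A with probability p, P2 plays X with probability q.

p = 0.875, q = 0.125

Work:
Find probabilities that make opponent indifferent:
P2 chooses q to make P1 indifferent between A and B
P1 chooses p to make P2 indifferent between X and Y
Mixed NE: P1 plays (A: 0.875, B: 0.125), P2 plays (X: 0.125, Y: 0.875)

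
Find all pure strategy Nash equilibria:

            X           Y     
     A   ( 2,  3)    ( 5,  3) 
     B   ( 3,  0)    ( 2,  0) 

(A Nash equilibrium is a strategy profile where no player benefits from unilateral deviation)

Nash equilibrium: (A, Y), (B, X)

Work:
Best responses:
  P1 vs X: payoffs [2, 3] → best response B (payoff 3)
  P1 vs Y: payoffs [5, 2] → best response A (payoff 5)
  P2 vs A: payoffs [3, 3] → best response X/Y (payoff 3)
  P2 vs B: payoffs [0, 0] → best response X/Y (payoff 0)
Mutual best responses: (A,Y), (B,X) → Nash equilibria.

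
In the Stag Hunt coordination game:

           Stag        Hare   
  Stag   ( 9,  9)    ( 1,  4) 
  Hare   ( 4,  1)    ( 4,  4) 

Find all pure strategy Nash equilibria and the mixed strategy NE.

Pure NE: (Stag, Stag) and (Hare, Hare); Mixed NE: p = 0.375, q = 0.375

Work:
Check pure NE:
(Stag, Stag): (9, 9) - no unilateral deviation beneficial
(Hare, Hare): (4, 4) - no unilateral deviation beneficial
Mixed NE: P1 plays Stag with p = 0.375, P2 plays Stag with q = 0.375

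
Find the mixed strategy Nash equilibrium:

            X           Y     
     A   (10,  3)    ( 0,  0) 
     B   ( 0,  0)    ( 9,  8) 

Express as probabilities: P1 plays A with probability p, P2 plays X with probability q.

p = 0.7273, q = 0.4737

Work:
Find probabilities that make opponent indifferent:
P2 chooses q to make P1 indifferent between A and B
P1 chooses p to make P2 indifferent between X and Y
Mixed NE: P1 plays (A: 0.7273, B: 0.2727), P2 plays (X: 0.4737, Y: 0.5263)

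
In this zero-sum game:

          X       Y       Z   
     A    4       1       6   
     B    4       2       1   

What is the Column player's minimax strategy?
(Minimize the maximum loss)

Column should play Y, value = 2

Work:
Column player minimizes Row's maximum payoff:
Column X: max payoff to Row = 4
Column Y: max payoff to Row = 2
Column Z: max payoff to Row = 6
Minimum is 2, achieved by column Y.
Minimax strategy: Y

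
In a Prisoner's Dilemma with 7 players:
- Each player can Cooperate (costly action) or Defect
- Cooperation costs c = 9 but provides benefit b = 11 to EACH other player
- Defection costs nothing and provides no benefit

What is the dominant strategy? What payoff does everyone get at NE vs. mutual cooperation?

Dominant: Defect; NE payoff = 0; Coop payoff = 57

Work:
Defect dominates (saves cost c = 9, benefit to others is external)
NE: All defect → everyone gets 0
If all cooperate: each receives (6)×11 - 9 = 57
Social dilemma: 57 > 0 but NE gives 0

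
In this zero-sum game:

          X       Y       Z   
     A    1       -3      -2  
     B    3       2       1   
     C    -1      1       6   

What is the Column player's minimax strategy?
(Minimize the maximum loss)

Column should play Y, value = 2

Work:
Column player minimizes Row's maximum payoff:
Column X: max payoff to Row = 3
Column Y: max payoff to Row = 2
Column Z: max payoff to Row = 6
Minimum is 2, achieved by column Y.
Minimax strategy: Y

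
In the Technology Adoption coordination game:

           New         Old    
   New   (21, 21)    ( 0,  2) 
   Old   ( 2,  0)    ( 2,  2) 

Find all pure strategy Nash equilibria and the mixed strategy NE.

Pure NE: (New, New) and (Old, Old); Mixed NE: p = 0.0952, q = 0.0952

Work:
Check pure NE:
(New, New): (21, 21) - no unilateral deviation beneficial
(Old, Old): (2, 2) - no unilateral deviation beneficial
Mixed NE: P1 plays New with p = 0.0952, P2 plays New with q = 0.0952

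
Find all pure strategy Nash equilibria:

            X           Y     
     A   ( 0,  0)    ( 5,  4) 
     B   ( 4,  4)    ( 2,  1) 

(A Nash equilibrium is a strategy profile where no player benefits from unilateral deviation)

Nash equilibrium: (A, Y), (B, X)

Work:
Best responses:
  P1 vs X: payoffs [0, 4] → best response B (payoff 4)
  P1 vs Y: payoffs [5, 2] → best response A (payoff 5)
  P2 vs A: payoffs [0, 4] → best response Y (payoff 4)
  P2 vs B: payoffs [4, 1] → best response X (payoff 4)
Mutual best responses: (A,Y), (B,X) → Nash equilibria.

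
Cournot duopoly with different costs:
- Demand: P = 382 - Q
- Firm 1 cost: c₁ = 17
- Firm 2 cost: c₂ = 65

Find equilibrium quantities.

q₁* = 137.67, q₂* = 89.67

Work:
Reaction: q₁ = (382 - 17 - q₂)/2
Reaction: q₂ = (382 - 65 - q₁)/2
Solve simultaneously:
q₁* = (382 - 2×17 + 65)/3 = 137.67
q₂* = (382 - 2×65 + 17)/3 = 89.67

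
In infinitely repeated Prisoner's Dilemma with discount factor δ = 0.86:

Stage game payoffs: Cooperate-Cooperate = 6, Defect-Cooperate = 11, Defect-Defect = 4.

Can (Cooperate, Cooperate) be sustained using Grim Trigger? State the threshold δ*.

δ* = 0.7143; since δ = 0.86 ≥ 0.7143, cooperation can be sustained

Work:
For Grim Trigger:
Cooperate forever: 6/(1-δ)
Defect then punished: 11 + 4·δ/(1-δ)
Need: 6/(1-δ) ≥ 11 + 4·δ/(1-δ)
Solving: δ ≥ (T-R)/(T-P) = (11-6)/(11-4) = 0.7143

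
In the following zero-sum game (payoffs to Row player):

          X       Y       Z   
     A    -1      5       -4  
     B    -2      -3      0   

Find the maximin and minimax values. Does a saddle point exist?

Maximin = -3, Minimax = -1, Saddle: False

Work:
Row minimums: [-4, -3] → maximin = -3
Column maximums: [-1, 5, 0] → minimax = -1
No saddle point (maximin ≠ minimax). Mixed strategy needed.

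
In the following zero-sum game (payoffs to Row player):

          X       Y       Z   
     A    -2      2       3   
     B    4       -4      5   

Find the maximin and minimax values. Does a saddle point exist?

Maximin = -2, Minimax = 2, Saddle: False

Work:
Row minimums: [-2, -4] → maximin = -2
Column maximums: [4, 2, 5] → minimax = 2
No saddle point (maximin ≠ minimax). Mixed strategy needed.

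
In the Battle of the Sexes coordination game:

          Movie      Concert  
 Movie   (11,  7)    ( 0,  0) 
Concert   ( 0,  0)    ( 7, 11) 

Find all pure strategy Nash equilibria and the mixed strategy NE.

Pure NE: (Movie, Movie) and (Concert, Concert); Mixed NE: p = 0.6111, q = 0.3889

Work:
Check pure NE:
(Movie, Movie): (11, 7) - no unilateral deviation beneficial
(Concert, Concert): (7, 11) - no unilateral deviation beneficial
Mixed NE: P1 plays Movie with p = 0.6111, P2 plays Movie with q = 0.3889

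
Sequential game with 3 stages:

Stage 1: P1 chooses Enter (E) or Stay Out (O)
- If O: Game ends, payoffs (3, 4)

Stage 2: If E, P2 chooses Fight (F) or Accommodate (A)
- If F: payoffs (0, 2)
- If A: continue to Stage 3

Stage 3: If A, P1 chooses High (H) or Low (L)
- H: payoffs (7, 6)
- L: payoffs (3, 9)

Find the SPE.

SPE: (E, A, H); Outcome (7, 6)

Work:
Stage 3: P1 chooses H (7 vs 3)
Stage 2: P2: F->2, A->6 (anticipating H). Choose A
Stage 1: P1: O->3, E->7 (anticipating A, H). Choose E
SPE path: E -> A -> H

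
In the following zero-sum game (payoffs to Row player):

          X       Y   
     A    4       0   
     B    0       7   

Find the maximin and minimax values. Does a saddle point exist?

Maximin = 0, Minimax = 4, Saddle: False

Work:
Row minimums: [0, 0] → maximin = 0
Column maximums: [4, 7] → minimax = 4
No saddle point (maximin ≠ minimax). Mixed strategy needed.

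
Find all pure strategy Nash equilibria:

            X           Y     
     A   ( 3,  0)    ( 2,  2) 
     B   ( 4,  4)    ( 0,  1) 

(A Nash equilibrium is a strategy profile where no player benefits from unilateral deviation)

Nash equilibrium: (A, Y), (B, X)

Work:
Best responses:
  P1 vs X: payoffs [3, 4] → best response B (payoff 4)
  P1 vs Y: payoffs [2, 0] → best response A (payoff 2)
  P2 vs A: payoffs [0, 2] → best response Y (payoff 2)
  P2 vs B: payoffs [4, 1] → best response X (payoff 4)
Mutual best responses: (A,Y), (B,X) → Nash equilibria.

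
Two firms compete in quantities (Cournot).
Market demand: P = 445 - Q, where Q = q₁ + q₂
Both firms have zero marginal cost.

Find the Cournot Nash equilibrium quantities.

q₁* = q₂* = 148.33; P* = 148.33

Work:
Profit: π_i = P·q_i = (a - q_i - q_j)·q_i
FOC: ∂π_i/∂q_i = a - 2q_i - q_j = 0
Reaction function: q_i = (445 - q_j)/2
Symmetry: q* = 445/3 = 148.33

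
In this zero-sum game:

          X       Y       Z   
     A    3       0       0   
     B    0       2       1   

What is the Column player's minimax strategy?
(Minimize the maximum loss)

Column should play Z, value = 1

Work:
Column player minimizes Row's maximum payoff:
Column X: max payoff to Row = 3
Column Y: max payoff to Row = 2
Column Z: max payoff to Row = 1
Minimum is 1, achieved by column Z.
Minimax strategy: Z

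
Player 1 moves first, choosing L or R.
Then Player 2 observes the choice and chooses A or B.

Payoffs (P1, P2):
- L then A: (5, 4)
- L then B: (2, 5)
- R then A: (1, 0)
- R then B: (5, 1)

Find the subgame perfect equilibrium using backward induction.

P1 plays R, P2 plays B after L and B after R; Payoff (5, 1)

Work:
Backward induction:
After L: P2 chooses B → P1 gets 2
After R: P2 chooses B → P1 gets 5
P1 chooses R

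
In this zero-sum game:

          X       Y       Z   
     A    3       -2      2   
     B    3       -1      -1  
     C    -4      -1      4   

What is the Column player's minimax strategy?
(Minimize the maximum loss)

Column should play Y, value = -1

Work:
Column player minimizes Row's maximum payoff:
Column X: max payoff to Row = 3
Column Y: max payoff to Row = -1
Column Z: max payoff to Row = 4
Minimum is -1, achieved by column Y.
Minimax strategy: Y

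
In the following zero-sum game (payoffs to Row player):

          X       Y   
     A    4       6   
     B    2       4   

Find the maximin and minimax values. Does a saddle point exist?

Maximin = 4, Minimax = 4, Saddle: True

Work:
Row minimums: [4, 2] → maximin = 4
Column maximums: [4, 6] → minimax = 4
Saddle point exists! Game value = 4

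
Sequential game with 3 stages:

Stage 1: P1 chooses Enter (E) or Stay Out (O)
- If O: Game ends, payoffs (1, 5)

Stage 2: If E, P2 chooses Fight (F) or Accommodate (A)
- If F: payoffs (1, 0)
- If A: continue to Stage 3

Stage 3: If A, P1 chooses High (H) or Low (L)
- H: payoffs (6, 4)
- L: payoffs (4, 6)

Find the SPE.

SPE: (E, A, H); Outcome (6, 4)

Work:
Stage 3: P1 chooses H (6 vs 4)
Stage 2: P2: F->0, A->4 (anticipating H). Choose A
Stage 1: P1: O->1, E->6 (anticipating A, H). Choose E
SPE path: E -> A -> H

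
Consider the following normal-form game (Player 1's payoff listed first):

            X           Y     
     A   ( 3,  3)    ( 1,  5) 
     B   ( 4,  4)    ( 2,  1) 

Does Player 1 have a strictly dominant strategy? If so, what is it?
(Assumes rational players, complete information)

Yes, Player 1's strictly dominant strategy is B

Work:
A strategy strictly dominates another if it gives a strictly higher payoff against every opponent action. Compare each pair of P1's strategies column-by-column:
  A vs B: [3 vs 4, 1 vs 2] → A does not strictly dominate B (column X: 3 ≤ 4)
  B vs A: [4 vs 3, 2 vs 1] → B strictly dominates A
B strictly dominates every other strategy → strictly dominant.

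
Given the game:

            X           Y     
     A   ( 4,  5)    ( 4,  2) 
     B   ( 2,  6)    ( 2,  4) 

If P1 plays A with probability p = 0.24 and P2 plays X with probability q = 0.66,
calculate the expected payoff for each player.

E[P1] = 2.48, E[P2] = 4.9984

Work:
E[P1] = p·q·π₁(A,X) + p·(1-q)·π₁(A,Y) + (1-p)·q·π₁(B,X) + (1-p)·(1-q)·π₁(B,Y)
= 0.24·0.66·4 + 0.24·0.34·4 + 0.76·0.66·2 + 0.76·0.34·2
= 2.48

E[P2] = 4.9984 (similar calculation)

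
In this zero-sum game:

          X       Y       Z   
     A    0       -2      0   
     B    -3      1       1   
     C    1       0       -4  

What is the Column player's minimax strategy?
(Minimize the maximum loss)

Column should play X or Y or Z (all achieve the minimum), value = 1

Work:
Column player minimizes Row's maximum payoff:
Column X: max payoff to Row = 1
Column Y: max payoff to Row = 1
Column Z: max payoff to Row = 1
Minimum is 1, achieved by columns X, Y, Z (tied).
Each of X or Y or Z is a minimax strategy.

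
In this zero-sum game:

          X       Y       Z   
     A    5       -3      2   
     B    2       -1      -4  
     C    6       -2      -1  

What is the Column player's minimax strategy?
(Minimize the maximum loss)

Column should play Y, value = -1

Work:
Column player minimizes Row's maximum payoff:
Column X: max payoff to Row = 6
Column Y: max payoff to Row = -1
Column Z: max payoff to Row = 2
Minimum is -1, achieved by column Y.
Minimax strategy: Y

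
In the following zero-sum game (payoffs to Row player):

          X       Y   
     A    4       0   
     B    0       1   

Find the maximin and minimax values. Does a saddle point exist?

Maximin = 0, Minimax = 1, Saddle: False

Work:
Row minimums: [0, 0] → maximin = 0
Column maximums: [4, 1] → minimax = 1
No saddle point (maximin ≠ minimax). Mixed strategy needed.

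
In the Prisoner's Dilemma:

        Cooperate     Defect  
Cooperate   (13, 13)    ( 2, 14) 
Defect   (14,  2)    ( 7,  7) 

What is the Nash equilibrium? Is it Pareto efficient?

(Defect, Defect) is NE; not Pareto efficient

Work:
Defect dominates Cooperate for both players:
If P2 cooperates: Defect (14) > Cooperate (13)
If P2 defects: Defect (7) > Cooperate (2)
NE: (Defect, Defect) with payoff (7, 7)
But (Cooperate, Cooperate) = (13, 13) Pareto dominates (7, 7)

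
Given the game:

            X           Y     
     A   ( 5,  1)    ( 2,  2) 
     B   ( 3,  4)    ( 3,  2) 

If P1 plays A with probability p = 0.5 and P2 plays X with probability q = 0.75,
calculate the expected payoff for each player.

E[P1] = 3.625, E[P2] = 2.375

Work:
E[P1] = p·q·π₁(A,X) + p·(1-q)·π₁(A,Y) + (1-p)·q·π₁(B,X) + (1-p)·(1-q)·π₁(B,Y)
= 0.5·0.75·5 + 0.5·0.25·2 + 0.5·0.75·3 + 0.5·0.25·3
= 3.625

E[P2] = 2.375 (similar calculation)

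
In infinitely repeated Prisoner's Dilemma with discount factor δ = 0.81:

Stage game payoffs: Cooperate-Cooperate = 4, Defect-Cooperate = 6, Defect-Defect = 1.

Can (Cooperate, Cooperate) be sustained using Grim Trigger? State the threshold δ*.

δ* = 0.4; since δ = 0.81 ≥ 0.4, cooperation can be sustained

Work:
For Grim Trigger:
Cooperate forever: 4/(1-δ)
Defect then punished: 6 + 1·δ/(1-δ)
Need: 4/(1-δ) ≥ 6 + 1·δ/(1-δ)
Solving: δ ≥ (T-R)/(T-P) = (6-4)/(6-1) = 0.4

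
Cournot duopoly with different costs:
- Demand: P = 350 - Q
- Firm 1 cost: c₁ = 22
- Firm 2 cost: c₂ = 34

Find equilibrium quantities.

q₁* = 113.33, q₂* = 101.33

Work:
Reaction: q₁ = (350 - 22 - q₂)/2
Reaction: q₂ = (350 - 34 - q₁)/2
Solve simultaneously:
q₁* = (350 - 2×22 + 34)/3 = 113.33
q₂* = (350 - 2×34 + 22)/3 = 101.33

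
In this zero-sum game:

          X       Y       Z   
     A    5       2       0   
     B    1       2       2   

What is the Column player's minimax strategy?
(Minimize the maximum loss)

Column should play Y or Z (all achieve the minimum), value = 2

Work:
Column player minimizes Row's maximum payoff:
Column X: max payoff to Row = 5
Column Y: max payoff to Row = 2
Column Z: max payoff to Row = 2
Minimum is 2, achieved by columns Y, Z (tied).
Each of Y or Z is a minimax strategy.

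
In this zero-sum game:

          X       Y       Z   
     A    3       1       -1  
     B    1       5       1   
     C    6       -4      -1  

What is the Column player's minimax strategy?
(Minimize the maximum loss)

Column should play Z, value = 1

Work:
Column player minimizes Row's maximum payoff:
Column X: max payoff to Row = 6
Column Y: max payoff to Row = 5
Column Z: max payoff to Row = 1
Minimum is 1, achieved by column Z.
Minimax strategy: Z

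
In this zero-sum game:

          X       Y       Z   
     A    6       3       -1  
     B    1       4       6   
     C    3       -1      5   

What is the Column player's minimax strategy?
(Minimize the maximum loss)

Column should play Y, value = 4

Work:
Column player minimizes Row's maximum payoff:
Column X: max payoff to Row = 6
Column Y: max payoff to Row = 4
Column Z: max payoff to Row = 6
Minimum is 4, achieved by column Y.
Minimax strategy: Y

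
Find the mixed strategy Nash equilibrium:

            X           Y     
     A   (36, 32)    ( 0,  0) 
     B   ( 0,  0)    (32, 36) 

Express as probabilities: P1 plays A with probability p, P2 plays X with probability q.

p = 0.5294, q = 0.4706

Work:
Find probabilities that make opponent indifferent:
P2 chooses q to make P1 indifferent between A and B
P1 chooses p to make P2 indifferent between X and Y
Mixed NE: P1 plays (A: 0.5294, B: 0.4706), P2 plays (X: 0.4706, Y: 0.5294)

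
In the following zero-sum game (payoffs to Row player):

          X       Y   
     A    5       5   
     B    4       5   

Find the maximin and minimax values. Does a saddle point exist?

Maximin = 5, Minimax = 5, Saddle: True

Work:
Row minimums: [5, 4] → maximin = 5
Column maximums: [5, 5] → minimax = 5
Saddle point exists! Game value = 5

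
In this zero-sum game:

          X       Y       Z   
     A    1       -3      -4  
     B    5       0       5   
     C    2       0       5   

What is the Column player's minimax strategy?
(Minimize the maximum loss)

Column should play Y, value = 0

Work:
Column player minimizes Row's maximum payoff:
Column X: max payoff to Row = 5
Column Y: max payoff to Row = 0
Column Z: max payoff to Row = 5
Minimum is 0, achieved by column Y.
Minimax strategy: Y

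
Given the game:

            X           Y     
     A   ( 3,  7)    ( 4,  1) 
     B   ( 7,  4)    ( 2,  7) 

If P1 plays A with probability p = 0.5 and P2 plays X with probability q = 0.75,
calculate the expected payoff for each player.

E[P1] = 4.5, E[P2] = 5.125

Work:
E[P1] = p·q·π₁(A,X) + p·(1-q)·π₁(A,Y) + (1-p)·q·π₁(B,X) + (1-p)·(1-q)·π₁(B,Y)
= 0.5·0.75·3 + 0.5·0.25·4 + 0.5·0.75·7 + 0.5·0.25·2
= 4.5

E[P2] = 5.125 (similar calculation)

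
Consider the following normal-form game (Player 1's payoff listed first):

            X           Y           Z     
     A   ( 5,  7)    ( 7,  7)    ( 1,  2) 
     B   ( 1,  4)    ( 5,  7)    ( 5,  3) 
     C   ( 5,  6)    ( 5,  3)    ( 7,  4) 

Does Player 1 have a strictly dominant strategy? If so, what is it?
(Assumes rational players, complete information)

No strictly dominant strategy exists for Player 1

Work:
A strategy strictly dominates another if it gives a strictly higher payoff against every opponent action. Compare each pair of P1's strategies column-by-column:
  A vs B: [5 vs 1, 7 vs 5, 1 vs 5] → A does not strictly dominate B (column Z: 1 ≤ 5)
  A vs C: [5 vs 5, 7 vs 5, 1 vs 7] → A does not strictly dominate C (column X: 5 ≤ 5)
  B vs A: [1 vs 5, 5 vs 7, 5 vs 1] → B does not strictly dominate A (column X: 1 ≤ 5)
  B vs C: [1 vs 5, 5 vs 5, 5 vs 7] → B does not strictly dominate C (column X: 1 ≤ 5)
  C vs A: [5 vs 5, 5 vs 7, 7 vs 1] → C does not strictly dominate A (column X: 5 ≤ 5)
  C vs B: [5 vs 1, 5 vs 5, 7 vs 5] → C does not strictly dominate B (column Y: 5 ≤ 5)
No single strategy strictly dominates all others → no strictly dominant strategy.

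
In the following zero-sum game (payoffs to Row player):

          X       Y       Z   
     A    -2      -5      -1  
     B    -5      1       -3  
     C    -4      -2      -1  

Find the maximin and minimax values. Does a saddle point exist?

Maximin = -4, Minimax = -2, Saddle: False

Work:
Row minimums: [-5, -5, -4] → maximin = -4
Column maximums: [-2, 1, -1] → minimax = -2
No saddle point (maximin ≠ minimax). Mixed strategy needed.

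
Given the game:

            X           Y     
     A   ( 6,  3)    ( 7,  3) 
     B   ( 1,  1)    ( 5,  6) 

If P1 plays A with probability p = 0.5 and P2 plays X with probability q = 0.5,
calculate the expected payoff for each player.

E[P1] = 4.75, E[P2] = 3.25

Work:
E[P1] = p·q·π₁(A,X) + p·(1-q)·π₁(A,Y) + (1-p)·q·π₁(B,X) + (1-p)·(1-q)·π₁(B,Y)
= 0.5·0.5·6 + 0.5·0.5·7 + 0.5·0.5·1 + 0.5·0.5·5
= 4.75

E[P2] = 3.25 (similar calculation)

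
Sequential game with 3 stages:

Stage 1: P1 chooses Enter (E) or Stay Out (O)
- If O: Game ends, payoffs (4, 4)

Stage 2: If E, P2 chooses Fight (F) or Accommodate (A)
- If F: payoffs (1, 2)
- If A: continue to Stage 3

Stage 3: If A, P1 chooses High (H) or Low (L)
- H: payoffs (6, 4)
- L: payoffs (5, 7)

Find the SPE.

SPE: (E, A, H); Outcome (6, 4)

Work:
Stage 3: P1 chooses H (6 vs 5)
Stage 2: P2: F->2, A->4 (anticipating H). Choose A
Stage 1: P1: O->4, E->6 (anticipating A, H). Choose E
SPE path: E -> A -> H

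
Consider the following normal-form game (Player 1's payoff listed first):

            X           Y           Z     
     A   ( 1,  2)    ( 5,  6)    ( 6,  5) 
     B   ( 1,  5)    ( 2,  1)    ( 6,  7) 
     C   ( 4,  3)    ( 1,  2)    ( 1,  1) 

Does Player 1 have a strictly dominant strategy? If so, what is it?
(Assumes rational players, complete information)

No strictly dominant strategy exists for Player 1

Work:
A strategy strictly dominates another if it gives a strictly higher payoff against every opponent action. Compare each pair of P1's strategies column-by-column:
  A vs B: [1 vs 1, 5 vs 2, 6 vs 6] → A does not strictly dominate B (column X: 1 ≤ 1)
  A vs C: [1 vs 4, 5 vs 1, 6 vs 1] → A does not strictly dominate C (column X: 1 ≤ 4)
  B vs A: [1 vs 1, 2 vs 5, 6 vs 6] → B does not strictly dominate A (column X: 1 ≤ 1)
  B vs C: [1 vs 4, 2 vs 1, 6 vs 1] → B does not strictly dominate C (column X: 1 ≤ 4)
  C vs A: [4 vs 1, 1 vs 5, 1 vs 6] → C does not strictly dominate A (column Y: 1 ≤ 5)
  C vs B: [4 vs 1, 1 vs 2, 1 vs 6] → C does not strictly dominate B (column Y: 1 ≤ 2)
No single strategy strictly dominates all others → no strictly dominant strategy.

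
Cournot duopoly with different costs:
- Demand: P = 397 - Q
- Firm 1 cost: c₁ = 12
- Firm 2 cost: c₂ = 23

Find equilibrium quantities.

q₁* = 132.0, q₂* = 121.0

Work:
Reaction: q₁ = (397 - 12 - q₂)/2
Reaction: q₂ = (397 - 23 - q₁)/2
Solve simultaneously:
q₁* = (397 - 2×12 + 23)/3 = 132.0
q₂* = (397 - 2×23 + 12)/3 = 121.0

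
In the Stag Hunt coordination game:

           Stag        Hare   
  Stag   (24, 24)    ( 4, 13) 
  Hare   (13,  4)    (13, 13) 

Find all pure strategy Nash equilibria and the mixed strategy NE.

Pure NE: (Stag, Stag) and (Hare, Hare); Mixed NE: p = 0.45, q = 0.45

Work:
Check pure NE:
(Stag, Stag): (24, 24) - no unilateral deviation beneficial
(Hare, Hare): (13, 13) - no unilateral deviation beneficial
Mixed NE: P1 plays Stag with p = 0.45, P2 plays Stag with q = 0.45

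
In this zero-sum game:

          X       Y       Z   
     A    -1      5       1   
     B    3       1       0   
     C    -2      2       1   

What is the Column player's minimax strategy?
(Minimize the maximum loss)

Column should play Z, value = 1

Work:
Column player minimizes Row's maximum payoff:
Column X: max payoff to Row = 3
Column Y: max payoff to Row = 5
Column Z: max payoff to Row = 1
Minimum is 1, achieved by column Z.
Minimax strategy: Z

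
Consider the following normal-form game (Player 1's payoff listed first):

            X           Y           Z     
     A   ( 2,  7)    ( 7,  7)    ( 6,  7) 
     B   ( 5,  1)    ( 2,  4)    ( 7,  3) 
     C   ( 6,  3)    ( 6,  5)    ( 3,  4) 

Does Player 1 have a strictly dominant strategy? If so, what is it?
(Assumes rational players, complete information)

No strictly dominant strategy exists for Player 1

Work:
A strategy strictly dominates another if it gives a strictly higher payoff against every opponent action. Compare each pair of P1's strategies column-by-column:
  A vs B: [2 vs 5, 7 vs 2, 6 vs 7] → A does not strictly dominate B (column X: 2 ≤ 5)
  A vs C: [2 vs 6, 7 vs 6, 6 vs 3] → A does not strictly dominate C (column X: 2 ≤ 6)
  B vs A: [5 vs 2, 2 vs 7, 7 vs 6] → B does not strictly dominate A (column Y: 2 ≤ 7)
  B vs C: [5 vs 6, 2 vs 6, 7 vs 3] → B does not strictly dominate C (column X: 5 ≤ 6)
  C vs A: [6 vs 2, 6 vs 7, 3 vs 6] → C does not strictly dominate A (column Y: 6 ≤ 7)
  C vs B: [6 vs 5, 6 vs 2, 3 vs 7] → C does not strictly dominate B (column Z: 3 ≤ 7)
No single strategy strictly dominates all others → no strictly dominant strategy.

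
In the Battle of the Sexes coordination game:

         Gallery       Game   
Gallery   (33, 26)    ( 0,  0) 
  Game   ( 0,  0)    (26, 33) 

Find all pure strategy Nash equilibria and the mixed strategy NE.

Pure NE: (Gallery, Gallery) and (Game, Game); Mixed NE: p = 0.5593, q = 0.4407

Work:
Check pure NE:
(Gallery, Gallery): (33, 26) - no unilateral deviation beneficial
(Game, Game): (26, 33) - no unilateral deviation beneficial
Mixed NE: P1 plays Gallery with p = 0.5593, P2 plays Gallery with q = 0.4407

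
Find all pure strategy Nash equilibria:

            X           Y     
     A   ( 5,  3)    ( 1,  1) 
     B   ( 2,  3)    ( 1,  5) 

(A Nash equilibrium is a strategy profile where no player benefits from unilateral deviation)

Nash equilibrium: (A, X), (B, Y)

Work:
Best responses:
  P1 vs X: payoffs [5, 2] → best response A (payoff 5)
  P1 vs Y: payoffs [1, 1] → best response A/B (payoff 1)
  P2 vs A: payoffs [3, 1] → best response X (payoff 3)
  P2 vs B: payoffs [3, 5] → best response Y (payoff 5)
Mutual best responses: (A,X), (B,Y) → Nash equilibria.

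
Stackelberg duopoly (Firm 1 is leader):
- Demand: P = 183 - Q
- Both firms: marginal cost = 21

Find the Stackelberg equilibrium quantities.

q₁* (leader) = 81.0, q₂* (follower) = 40.5

Work:
Follower's reaction: q₂ = (a - c - q₁)/2
Leader substitutes: π₁ = q₁·(a - q₁ - (a-c-q₁)/2 - c)
FOC: q₁* = (183 - 21)/2 = 81.00
Then: q₂* = (183 - 21 - 81.0)/2 = 40.50
Leader has first-mover advantage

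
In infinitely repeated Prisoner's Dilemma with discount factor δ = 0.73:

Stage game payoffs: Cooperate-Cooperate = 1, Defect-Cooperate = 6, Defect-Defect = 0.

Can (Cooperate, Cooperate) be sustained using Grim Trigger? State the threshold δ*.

δ* = 0.8333; since δ = 0.73 < 0.8333, cooperation cannot be sustained

Work:
For Grim Trigger:
Cooperate forever: 1/(1-δ)
Defect then punished: 6 + 0·δ/(1-δ)
Need: 1/(1-δ) ≥ 6 + 0·δ/(1-δ)
Solving: δ ≥ (T-R)/(T-P) = (6-1)/(6-0) = 0.8333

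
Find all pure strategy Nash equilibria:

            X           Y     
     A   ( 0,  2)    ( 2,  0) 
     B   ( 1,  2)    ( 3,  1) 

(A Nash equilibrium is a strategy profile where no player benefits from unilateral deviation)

Nash equilibrium: (B, X)

Work:
Best responses:
  P1 vs X: payoffs [0, 1] → best response B (payoff 1)
  P1 vs Y: payoffs [2, 3] → best response B (payoff 3)
  P2 vs A: payoffs [2, 0] → best response X (payoff 2)
  P2 vs B: payoffs [2, 1] → best response X (payoff 2)
Mutual best responses: (B,X) → Nash equilibria.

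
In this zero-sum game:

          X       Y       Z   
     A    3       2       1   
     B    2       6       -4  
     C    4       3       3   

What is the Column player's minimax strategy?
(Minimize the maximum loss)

Column should play Z, value = 3

Work:
Column player minimizes Row's maximum payoff:
Column X: max payoff to Row = 4
Column Y: max payoff to Row = 6
Column Z: max payoff to Row = 3
Minimum is 3, achieved by column Z.
Minimax strategy: Z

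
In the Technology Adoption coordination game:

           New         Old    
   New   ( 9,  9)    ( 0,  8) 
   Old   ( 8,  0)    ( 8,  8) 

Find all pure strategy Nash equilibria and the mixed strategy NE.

Pure NE: (New, New) and (Old, Old); Mixed NE: p = 0.8889, q = 0.8889

Work:
Check pure NE:
(New, New): (9, 9) - no unilateral deviation beneficial
(Old, Old): (8, 8) - no unilateral deviation beneficial
Mixed NE: P1 plays New with p = 0.8889, P2 plays New with q = 0.8889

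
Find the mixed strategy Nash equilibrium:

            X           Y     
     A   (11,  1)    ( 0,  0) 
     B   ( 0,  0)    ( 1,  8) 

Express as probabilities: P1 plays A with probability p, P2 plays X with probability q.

p = 0.8889, q = 0.0833

Work:
Find probabilities that make opponent indifferent:
P2 chooses q to make P1 indifferent between A and B
P1 chooses p to make P2 indifferent between X and Y
Mixed NE: P1 plays (A: 0.8889, B: 0.1111), P2 plays (X: 0.0833, Y: 0.9167)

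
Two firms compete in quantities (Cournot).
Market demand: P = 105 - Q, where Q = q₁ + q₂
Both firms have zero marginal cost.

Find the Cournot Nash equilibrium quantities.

q₁* = q₂* = 35.0; P* = 35.0

Work:
Profit: π_i = P·q_i = (a - q_i - q_j)·q_i
FOC: ∂π_i/∂q_i = a - 2q_i - q_j = 0
Reaction function: q_i = (105 - q_j)/2
Symmetry: q* = 105/3 = 35.0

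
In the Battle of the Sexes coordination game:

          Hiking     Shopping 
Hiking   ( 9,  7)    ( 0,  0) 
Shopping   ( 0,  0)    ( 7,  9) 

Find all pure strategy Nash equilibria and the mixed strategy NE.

Pure NE: (Hiking, Hiking) and (Shopping, Shopping); Mixed NE: p = 0.5625, q = 0.4375

Work:
Check pure NE:
(Hiking, Hiking): (9, 7) - no unilateral deviation beneficial
(Shopping, Shopping): (7, 9) - no unilateral deviation beneficial
Mixed NE: P1 plays Hiking with p = 0.5625, P2 plays Hiking with q = 0.4375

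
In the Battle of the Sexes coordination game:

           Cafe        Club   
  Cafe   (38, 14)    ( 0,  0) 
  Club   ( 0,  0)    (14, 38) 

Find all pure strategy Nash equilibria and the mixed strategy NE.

Pure NE: (Cafe, Cafe) and (Club, Club); Mixed NE: p = 0.7308, q = 0.2692

Work:
Check pure NE:
(Cafe, Cafe): (38, 14) - no unilateral deviation beneficial
(Club, Club): (14, 38) - no unilateral deviation beneficial
Mixed NE: P1 plays Cafe with p = 0.7308, P2 plays Cafe with q = 0.2692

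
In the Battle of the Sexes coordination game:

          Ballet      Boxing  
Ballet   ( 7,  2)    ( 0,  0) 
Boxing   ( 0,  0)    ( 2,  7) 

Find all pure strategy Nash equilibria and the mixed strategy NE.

Pure NE: (Ballet, Ballet) and (Boxing, Boxing); Mixed NE: p = 0.7778, q = 0.2222

Work:
Check pure NE:
(Ballet, Ballet): (7, 2) - no unilateral deviation beneficial
(Boxing, Boxing): (2, 7) - no unilateral deviation beneficial
Mixed NE: P1 plays Ballet with p = 0.7778, P2 plays Ballet with q = 0.2222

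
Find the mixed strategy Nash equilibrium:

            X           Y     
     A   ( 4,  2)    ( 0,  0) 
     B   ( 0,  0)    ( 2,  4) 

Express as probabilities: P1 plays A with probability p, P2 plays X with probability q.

p = 0.6667, q = 0.3333

Work:
Find probabilities that make opponent indifferent:
P2 chooses q to make P1 indifferent between A and B
P1 chooses p to make P2 indifferent between X and Y
Mixed NE: P1 plays (A: 0.6667, B: 0.3333), P2 plays (X: 0.3333, Y: 0.6667)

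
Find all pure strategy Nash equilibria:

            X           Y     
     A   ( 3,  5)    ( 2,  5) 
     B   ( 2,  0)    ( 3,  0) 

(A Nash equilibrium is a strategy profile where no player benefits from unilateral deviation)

Nash equilibrium: (A, X), (B, Y)

Work:
Best responses:
  P1 vs X: payoffs [3, 2] → best response A (payoff 3)
  P1 vs Y: payoffs [2, 3] → best response B (payoff 3)
  P2 vs A: payoffs [5, 5] → best response X/Y (payoff 5)
  P2 vs B: payoffs [0, 0] → best response X/Y (payoff 0)
Mutual best responses: (A,X), (B,Y) → Nash equilibria.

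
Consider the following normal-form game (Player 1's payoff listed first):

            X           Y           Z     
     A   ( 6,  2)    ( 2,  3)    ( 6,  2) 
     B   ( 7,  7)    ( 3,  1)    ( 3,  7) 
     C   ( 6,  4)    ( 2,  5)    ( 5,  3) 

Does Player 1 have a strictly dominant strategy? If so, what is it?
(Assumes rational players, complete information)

No strictly dominant strategy exists for Player 1

Work:
A strategy strictly dominates another if it gives a strictly higher payoff against every opponent action. Compare each pair of P1's strategies column-by-column:
  A vs B: [6 vs 7, 2 vs 3, 6 vs 3] → A does not strictly dominate B (column X: 6 ≤ 7)
  A vs C: [6 vs 6, 2 vs 2, 6 vs 5] → A does not strictly dominate C (column X: 6 ≤ 6)
  B vs A: [7 vs 6, 3 vs 2, 3 vs 6] → B does not strictly dominate A (column Z: 3 ≤ 6)
  B vs C: [7 vs 6, 3 vs 2, 3 vs 5] → B does not strictly dominate C (column Z: 3 ≤ 5)
  C vs A: [6 vs 6, 2 vs 2, 5 vs 6] → C does not strictly dominate A (column X: 6 ≤ 6)
  C vs B: [6 vs 7, 2 vs 3, 5 vs 3] → C does not strictly dominate B (column X: 6 ≤ 7)
No single strategy strictly dominates all others → no strictly dominant strategy.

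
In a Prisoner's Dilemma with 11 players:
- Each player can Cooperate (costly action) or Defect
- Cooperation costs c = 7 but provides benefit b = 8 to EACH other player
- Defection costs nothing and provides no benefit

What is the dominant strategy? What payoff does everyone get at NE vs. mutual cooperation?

Dominant: Defect; NE payoff = 0; Coop payoff = 73

Work:
Defect dominates (saves cost c = 7, benefit to others is external)
NE: All defect → everyone gets 0
If all cooperate: each receives (10)×8 - 7 = 73
Social dilemma: 73 > 0 but NE gives 0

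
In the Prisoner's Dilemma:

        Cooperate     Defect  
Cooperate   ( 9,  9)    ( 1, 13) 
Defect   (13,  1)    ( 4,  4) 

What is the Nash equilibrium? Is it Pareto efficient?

(Defect, Defect) is NE; not Pareto efficient

Work:
Defect dominates Cooperate for both players:
If P2 cooperates: Defect (13) > Cooperate (9)
If P2 defects: Defect (4) > Cooperate (1)
NE: (Defect, Defect) with payoff (4, 4)
But (Cooperate, Cooperate) = (9, 9) Pareto dominates (4, 4)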